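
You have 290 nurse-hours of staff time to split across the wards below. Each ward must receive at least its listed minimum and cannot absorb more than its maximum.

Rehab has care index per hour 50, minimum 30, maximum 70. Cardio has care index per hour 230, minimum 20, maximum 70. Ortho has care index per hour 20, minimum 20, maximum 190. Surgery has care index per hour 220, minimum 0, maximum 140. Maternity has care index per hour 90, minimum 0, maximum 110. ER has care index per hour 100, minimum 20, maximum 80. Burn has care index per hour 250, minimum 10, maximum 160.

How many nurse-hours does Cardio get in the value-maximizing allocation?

Meeting every minimum uses 30+20+20+0+0+20+10 = 100 nurse-hours, leaving 190.
Order the wards by care index per hour: Burn 250 > Cardio 230 > Surgery 220 > ER 100 > Maternity 90 > Rehab 50 > Ortho 20.
Burn: +150 to 160 (cap) ; 40 left.
Cardio: +40 (room for 50) → 60. Pool exhausted.

60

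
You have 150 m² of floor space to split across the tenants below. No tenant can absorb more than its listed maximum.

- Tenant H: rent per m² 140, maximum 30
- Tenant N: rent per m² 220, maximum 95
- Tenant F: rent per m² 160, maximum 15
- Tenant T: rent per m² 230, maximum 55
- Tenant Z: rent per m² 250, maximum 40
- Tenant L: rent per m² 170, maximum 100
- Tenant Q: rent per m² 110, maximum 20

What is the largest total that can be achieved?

Rank by rent per m²: Tenant Z 250 > Tenant T 230 > Tenant N 220 > Tenant L 170 > Tenant F 160 > Tenant H 140 > Tenant Q 110.
Give Tenant Z 40 to hit its cap of 40 — 110 left.
Tenant T takes 55 to reach its cap of 55 — 55 left.
Tenant N has room for 95 but only 55 remain, so it gets 55.
Total = 220×55 + 230×55 + 250×40 = 34750.

34750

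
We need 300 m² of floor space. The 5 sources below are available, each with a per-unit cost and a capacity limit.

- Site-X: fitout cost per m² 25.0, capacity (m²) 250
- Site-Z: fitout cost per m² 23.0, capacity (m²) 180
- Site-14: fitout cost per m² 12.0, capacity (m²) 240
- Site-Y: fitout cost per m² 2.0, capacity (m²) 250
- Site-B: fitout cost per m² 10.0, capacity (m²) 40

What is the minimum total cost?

1020

Use sources in increasing cost order.
Take 250 from Site-Y at 2.0 ; need 50 more.
Site-B (10.0): use full 40 ; 10 m² to go.
Take 10 from Site-14 at 12.0 to finish.
Site-Z, Site-X: unused.
Cost = 250×2.0 + 40×10.0 + 10×12.0 = 1020.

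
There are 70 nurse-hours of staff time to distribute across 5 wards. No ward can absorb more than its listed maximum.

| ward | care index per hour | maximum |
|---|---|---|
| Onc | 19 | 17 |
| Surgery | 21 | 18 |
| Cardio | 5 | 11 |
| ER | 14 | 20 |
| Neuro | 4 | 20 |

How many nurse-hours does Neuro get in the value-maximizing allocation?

Order the wards by care index per hour: Surgery 21 > Onc 19 > ER 14 > Cardio 5 > Neuro 4.
Surgery takes 18 to reach its cap of 18 — 52 left.
Onc takes 17 to reach its cap of 17 — 35 left.
ER: +20 to 20 (cap) — 15 left.
Cardio: +11 to 11 (cap) — 4 left.
Neuro has room for 20 but only 4 remain, so it gets 4.

4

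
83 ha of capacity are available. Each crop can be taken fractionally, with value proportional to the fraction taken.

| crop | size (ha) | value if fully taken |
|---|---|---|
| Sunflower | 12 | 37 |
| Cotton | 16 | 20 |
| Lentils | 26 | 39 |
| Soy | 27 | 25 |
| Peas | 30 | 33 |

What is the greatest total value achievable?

Best value per unit of size first: Sunflower 37/12≈3.08, Lentils 39/26≈1.5, Cotton 20/16≈1.25, Peas 33/30≈1.1, Soy 25/27≈0.926.
All 12 ha of Sunflower fit (value 37) — 71 remain.
All 26 ha of Lentils fit (value 39) — 45 remain.
Take all of Cotton (16 ha, value 20) — 29 ha left.
29 ha left: a 29/30 share of Peas gives 33×29/30 = 31.9.
Total value = 127.9.

127.9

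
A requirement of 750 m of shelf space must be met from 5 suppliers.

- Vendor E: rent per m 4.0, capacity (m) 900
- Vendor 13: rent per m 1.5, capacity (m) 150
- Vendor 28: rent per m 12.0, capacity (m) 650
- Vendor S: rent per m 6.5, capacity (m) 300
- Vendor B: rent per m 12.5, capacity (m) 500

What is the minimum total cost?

2625

Use suppliers in increasing cost order.
Vendor 13 at 1.5: take all 150 m ; 600 still needed.
Vendor E (4.0): take the remaining 600 ; done.
Vendor S, Vendor 28, Vendor B: unused.
Cost = 150×1.5 + 600×4.0 = 2625.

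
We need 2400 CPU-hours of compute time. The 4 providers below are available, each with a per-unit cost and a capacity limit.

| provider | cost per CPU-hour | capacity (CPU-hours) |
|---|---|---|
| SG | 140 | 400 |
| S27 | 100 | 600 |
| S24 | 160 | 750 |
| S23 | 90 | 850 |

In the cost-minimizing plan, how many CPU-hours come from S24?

550

Cheapest first:
S23 at 90: take all 850 CPU-hours ; 1550 still needed.
S27 at 100: take all 600 CPU-hours ; 950 still needed.
SG (140): use full 400 ; 550 CPU-hours to go.
S24 at 160: take 550 of its 750 ; requirement met.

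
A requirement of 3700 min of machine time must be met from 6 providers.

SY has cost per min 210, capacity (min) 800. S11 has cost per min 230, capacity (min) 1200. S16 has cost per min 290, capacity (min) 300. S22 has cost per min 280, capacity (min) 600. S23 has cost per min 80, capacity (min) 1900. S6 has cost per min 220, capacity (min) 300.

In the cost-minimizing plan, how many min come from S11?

700

Cheapest first:
S23 (80): use full 1900 → 1800 min to go.
Take 800 from SY at 210 → need 1000 more.
S6 at 220: take all 300 min → 700 still needed.
S11 at 230: take 700 of its 1200 → requirement met.
S22, S16: unused.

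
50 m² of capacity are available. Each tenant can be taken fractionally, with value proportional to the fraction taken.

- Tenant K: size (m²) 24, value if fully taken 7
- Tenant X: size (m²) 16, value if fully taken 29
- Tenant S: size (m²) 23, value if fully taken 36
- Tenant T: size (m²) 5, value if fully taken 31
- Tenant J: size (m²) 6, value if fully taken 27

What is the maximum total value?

123

Sort by value density: Tenant T 31/5≈6.2, Tenant J 27/6≈4.5, Tenant X 29/16≈1.81, Tenant S 36/23≈1.57, Tenant K 7/24≈0.292.
Take all of Tenant T (5 m², value 31) ; 45 m² left.
Take all of Tenant J (6 m², value 27) ; 39 m² left.
Tenant X: take in full, 16 m² for value 29 ; 23 left.
All 23 m² of Tenant S fit (value 36) ; 0 remain.
Total value = 123.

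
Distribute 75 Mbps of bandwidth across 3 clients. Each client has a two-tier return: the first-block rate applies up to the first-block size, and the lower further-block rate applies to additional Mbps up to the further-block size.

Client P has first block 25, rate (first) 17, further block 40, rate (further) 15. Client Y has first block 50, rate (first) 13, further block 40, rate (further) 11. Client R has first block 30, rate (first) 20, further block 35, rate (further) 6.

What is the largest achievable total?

Rank every tier by rate: Client R/tier1 20 > Client P/tier1 17 > Client P/tier2 15 > Client Y/tier1 13 > Client Y/tier2 11 > Client R/tier2 6.
Client R/tier1 (20): +30 ; 45 left.
Client P/tier1 (17): +25 ; 20 left.
Client P/tier2: +20 of 40 at 15; pool empty.
Total = 20×30 + 17×25 + 15×20 = 1325.

1325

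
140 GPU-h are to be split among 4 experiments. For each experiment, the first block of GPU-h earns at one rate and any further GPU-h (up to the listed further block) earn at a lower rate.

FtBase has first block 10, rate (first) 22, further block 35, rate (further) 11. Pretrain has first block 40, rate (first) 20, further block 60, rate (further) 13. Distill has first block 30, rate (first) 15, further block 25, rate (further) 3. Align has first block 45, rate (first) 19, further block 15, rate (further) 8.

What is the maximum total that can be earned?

2520

Treat each block as its own option and order by rate: FtBase/tier1 22 > Pretrain/tier1 20 > Align/tier1 19 > Distill/tier1 15 > Pretrain/tier2 13 > FtBase/tier2 11 > Align/tier2 8 > Distill/tier2 3.
Fill FtBase tier1 block (10 at 22) — 130 left.
Pretrain/tier1 (20): +40 — 90 left.
Align tier1 at 19: fill all 45 — 45 left.
Distill tier1 at 15: fill all 30 — 15 left.
15 remain; put them into Pretrain tier2 at 13.
Total = 22×10 + 20×40 + 19×45 + 15×30 + 13×15 = 2520.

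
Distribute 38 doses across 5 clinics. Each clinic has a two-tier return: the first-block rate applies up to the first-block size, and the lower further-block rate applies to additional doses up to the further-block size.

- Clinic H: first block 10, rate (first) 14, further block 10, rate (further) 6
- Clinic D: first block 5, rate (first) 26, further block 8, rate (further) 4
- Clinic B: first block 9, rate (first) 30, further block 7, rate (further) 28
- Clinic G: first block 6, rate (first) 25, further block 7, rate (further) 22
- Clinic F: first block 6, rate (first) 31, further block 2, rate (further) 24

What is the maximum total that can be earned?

Treat each block as its own option and order by rate: Clinic F/T1 31 > Clinic B/T1 30 > Clinic B/T2 28 > Clinic D/T1 26 > Clinic G/T1 25 > Clinic F/T2 24 > Clinic G/T2 22 > Clinic H/T1 14 > Clinic H/T2 6 > Clinic D/T2 4.
Clinic F/T1 (31): +6 ; 32 left.
Fill Clinic B T1 block (9 at 30) ; 23 left.
Fill Clinic B T2 block (7 at 28) ; 16 left.
Fill Clinic D T1 block (5 at 26) ; 11 left.
Fill Clinic G T1 block (6 at 25) ; 5 left.
Clinic F T2 at 24: fill all 2 ; 3 left.
Clinic G T2 at 22: only 3 left, fill 3.
Total = 31×6 + 30×9 + 28×7 + 26×5 + 25×6 + 24×2 + 22×3 = 1046.

1046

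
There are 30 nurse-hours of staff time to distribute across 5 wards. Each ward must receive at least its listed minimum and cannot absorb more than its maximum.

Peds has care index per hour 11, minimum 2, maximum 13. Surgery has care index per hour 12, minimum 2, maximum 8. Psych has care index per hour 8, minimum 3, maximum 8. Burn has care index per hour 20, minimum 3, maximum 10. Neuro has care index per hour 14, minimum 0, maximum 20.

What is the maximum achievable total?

Meeting every minimum uses 2+2+3+3+0 = 10 nurse-hours, leaving 20.
Order the wards by care index per hour: Burn 20 > Neuro 14 > Surgery 12 > Peds 11 > Psych 8.
Give Burn 7 more to hit its cap of 10 → 13 left.
Neuro has room for 20 more but only 13 remain, so it gets 13.
Total = 11×2 + 12×2 + 8×3 + 20×10 + 14×13 = 452.

452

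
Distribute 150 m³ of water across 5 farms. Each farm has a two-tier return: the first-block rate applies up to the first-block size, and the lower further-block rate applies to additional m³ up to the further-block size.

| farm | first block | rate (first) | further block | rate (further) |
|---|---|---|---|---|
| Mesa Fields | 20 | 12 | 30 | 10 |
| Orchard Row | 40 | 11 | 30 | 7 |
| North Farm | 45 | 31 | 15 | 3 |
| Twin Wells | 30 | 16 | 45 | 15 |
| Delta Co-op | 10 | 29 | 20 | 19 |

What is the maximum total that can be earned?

Order all 10 blocks by rate: North Farm/tier1 31 > Delta Co-op/tier1 29 > Delta Co-op/tier2 19 > Twin Wells/tier1 16 > Twin Wells/tier2 15 > Mesa Fields/tier1 12 > Orchard Row/tier1 11 > Mesa Fields/tier2 10 > Orchard Row/tier2 7 > North Farm/tier2 3.
Fill North Farm tier1 block (45 at 31) ; 105 left.
Delta Co-op tier1 at 29: fill all 10 ; 95 left.
Delta Co-op tier2 at 19: fill all 20 ; 75 left.
Fill Twin Wells tier1 block (30 at 16) ; 45 left.
Twin Wells tier2 at 15: fill all 45 ; 0 left.
Total = 31×45 + 29×10 + 19×20 + 16×30 + 15×45 = 3220.

3220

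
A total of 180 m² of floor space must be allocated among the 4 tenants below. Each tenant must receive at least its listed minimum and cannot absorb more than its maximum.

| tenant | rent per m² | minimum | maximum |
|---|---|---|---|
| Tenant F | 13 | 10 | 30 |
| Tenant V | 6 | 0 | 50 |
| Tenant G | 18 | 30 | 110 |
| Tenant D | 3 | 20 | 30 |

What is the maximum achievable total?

Meeting every minimum uses 10+0+30+20 = 60 m², leaving 120.
Highest rent per m² first: Tenant G 18 > Tenant F 13 > Tenant V 6 > Tenant D 3.
Tenant G takes 80 more to reach its cap of 110 — 40 left.
Tenant F takes 20 more to reach its cap of 30 — 20 left.
Tenant V: +20 (room for 50) → 20. Pool exhausted.
Total = 13×30 + 6×20 + 18×110 + 3×20 = 2550.

2550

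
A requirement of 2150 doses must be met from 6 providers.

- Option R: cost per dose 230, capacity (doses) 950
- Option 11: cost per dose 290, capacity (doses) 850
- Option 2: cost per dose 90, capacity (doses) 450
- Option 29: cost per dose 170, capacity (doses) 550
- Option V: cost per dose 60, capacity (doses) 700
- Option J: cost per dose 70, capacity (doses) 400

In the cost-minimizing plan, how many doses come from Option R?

Use providers in increasing cost order.
Option V (60): use full 700 ; 1450 doses to go.
Take 400 from Option J at 70 ; need 1050 more.
Option 2 at 90: take all 450 doses ; 600 still needed.
Option 29 (170): use full 550 ; 50 doses to go.
Option R (230): take the remaining 50 ; done.
Option 11: unused.

50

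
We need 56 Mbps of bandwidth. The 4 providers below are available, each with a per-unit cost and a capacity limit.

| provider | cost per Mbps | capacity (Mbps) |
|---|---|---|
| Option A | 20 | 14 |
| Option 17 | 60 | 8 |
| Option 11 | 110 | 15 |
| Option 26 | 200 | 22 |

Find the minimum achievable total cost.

6210

Use providers in increasing cost order.
Option A at 20: take all 14 Mbps ; 42 still needed.
Take 8 from Option 17 at 60 ; need 34 more.
Option 11 (110): use full 15 ; 19 Mbps to go.
Option 26 at 200: take 19 of its 22 ; requirement met.
Cost = 14×20 + 8×60 + 15×110 + 19×200 = 6210.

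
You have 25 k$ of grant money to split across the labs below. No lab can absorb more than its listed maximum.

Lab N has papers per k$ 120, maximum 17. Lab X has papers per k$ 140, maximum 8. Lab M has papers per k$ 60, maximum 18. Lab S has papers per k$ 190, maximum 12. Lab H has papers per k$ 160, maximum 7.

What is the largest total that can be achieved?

4240

Highest papers per k$ first: Lab S 190 > Lab H 160 > Lab X 140 > Lab N 120 > Lab M 60.
Lab S: +12 to 12 (cap) ; 13 left.
Lab H takes 7 to reach its cap of 7 ; 6 left.
Lab X: +6 (room for 8) → 6. Pool exhausted.
Total = 140×6 + 190×12 + 160×7 = 4240.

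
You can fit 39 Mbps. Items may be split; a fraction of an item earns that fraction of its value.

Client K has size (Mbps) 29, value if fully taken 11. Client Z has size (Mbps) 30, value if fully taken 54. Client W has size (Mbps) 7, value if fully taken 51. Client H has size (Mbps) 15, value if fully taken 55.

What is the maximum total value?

Sort by value density: Client W 51/7≈7.29, Client H 55/15≈3.67, Client Z 54/30≈1.8, Client K 11/29≈0.379.
All 7 Mbps of Client W fit (value 51) → 32 remain.
Take all of Client H (15 Mbps, value 55) → 17 Mbps left.
Only 17 Mbps remain; take 17/30 of Client Z for value 54×17/30 = 30.6.
Total value = 136.6.

136.6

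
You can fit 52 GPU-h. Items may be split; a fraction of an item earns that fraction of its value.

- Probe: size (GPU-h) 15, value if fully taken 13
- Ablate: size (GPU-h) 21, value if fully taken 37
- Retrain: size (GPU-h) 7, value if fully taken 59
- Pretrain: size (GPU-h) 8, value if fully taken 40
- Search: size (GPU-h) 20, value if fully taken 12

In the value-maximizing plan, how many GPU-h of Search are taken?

1

Sort by value density: Retrain 59/7≈8.43, Pretrain 40/8≈5, Ablate 37/21≈1.76, Probe 13/15≈0.867, Search 12/20≈0.6.
Take all of Retrain (7 GPU-h, value 59) → 45 GPU-h left.
Pretrain: take in full, 8 GPU-h for value 40 → 37 left.
All 21 GPU-h of Ablate fit (value 37) → 16 remain.
All 15 GPU-h of Probe fit (value 13) → 1 remain.
Fill the last 1 GPU-h with part of Search: 1/20 of it earns 0.6.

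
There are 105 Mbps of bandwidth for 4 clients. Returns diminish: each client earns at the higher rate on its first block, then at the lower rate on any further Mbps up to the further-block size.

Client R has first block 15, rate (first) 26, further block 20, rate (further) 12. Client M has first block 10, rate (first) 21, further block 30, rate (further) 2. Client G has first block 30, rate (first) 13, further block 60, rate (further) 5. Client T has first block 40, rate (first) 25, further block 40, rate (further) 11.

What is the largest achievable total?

2110

Rank every tier by rate: Client R/first 26 > Client T/first 25 > Client M/first 21 > Client G/first 13 > Client R/second 12 > Client T/second 11 > Client G/second 5 > Client M/second 2.
Fill Client R first block (15 at 26) ; 90 left.
Client T first at 25: fill all 40 ; 50 left.
Client M/first (21): +10 ; 40 left.
Client G first at 13: fill all 30 ; 10 left.
10 remain; put them into Client R second at 12.
Total = 26×15 + 25×40 + 21×10 + 13×30 + 12×10 = 2110.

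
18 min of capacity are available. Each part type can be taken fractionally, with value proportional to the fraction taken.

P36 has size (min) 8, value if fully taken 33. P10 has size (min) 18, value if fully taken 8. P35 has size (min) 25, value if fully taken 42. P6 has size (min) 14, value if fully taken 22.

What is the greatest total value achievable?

49.8

Sort by value density: P36 33/8≈4.12, P35 42/25≈1.68, P6 22/14≈1.57, P10 8/18≈0.444.
P36: take in full, 8 min for value 33 ; 10 left.
10 min left: a 10/25 share of P35 gives 42×10/25 = 16.8.
Total value = 49.8.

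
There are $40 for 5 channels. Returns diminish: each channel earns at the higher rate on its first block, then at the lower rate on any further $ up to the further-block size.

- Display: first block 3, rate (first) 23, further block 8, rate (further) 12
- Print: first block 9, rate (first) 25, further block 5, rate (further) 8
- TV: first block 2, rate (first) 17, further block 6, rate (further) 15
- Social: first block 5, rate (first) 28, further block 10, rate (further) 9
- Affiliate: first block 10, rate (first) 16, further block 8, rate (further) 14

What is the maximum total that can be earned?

Order all 10 blocks by rate: Social/tier1 28 > Print/tier1 25 > Display/tier1 23 > TV/tier1 17 > Affiliate/tier1 16 > TV/tier2 15 > Affiliate/tier2 14 > Display/tier2 12 > Social/tier2 9 > Print/tier2 8.
Social/tier1 (28): +5 ; 35 left.
Fill Print tier1 block (9 at 25) ; 26 left.
Display tier1 at 23: fill all 3 ; 23 left.
Fill TV tier1 block (2 at 17) ; 21 left.
Affiliate/tier1 (16): +10 ; 11 left.
TV tier2 at 15: fill all 6 ; 5 left.
Affiliate/tier2: +5 of 8 at 14; pool empty.
Total = 28×5 + 25×9 + 23×3 + 17×2 + 16×10 + 15×6 + 14×5 = 788.

788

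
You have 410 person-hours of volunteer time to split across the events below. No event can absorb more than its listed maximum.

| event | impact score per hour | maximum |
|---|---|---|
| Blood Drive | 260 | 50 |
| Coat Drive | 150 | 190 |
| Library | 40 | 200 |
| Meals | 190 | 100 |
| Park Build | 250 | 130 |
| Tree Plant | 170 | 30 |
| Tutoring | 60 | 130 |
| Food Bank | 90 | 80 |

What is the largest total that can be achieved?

Highest impact score per hour first: Blood Drive 260 > Park Build 250 > Meals 190 > Tree Plant 170 > Coat Drive 150 > Food Bank 90 > Tutoring 60 > Library 40.
Blood Drive: +50 to 50 (cap) ; 360 left.
Park Build takes 130 to reach its cap of 130 ; 230 left.
Give Meals 100 to hit its cap of 100 ; 130 left.
Give Tree Plant 30 to hit its cap of 30 ; 100 left.
Coat Drive has room for 190 but only 100 remain, so it gets 100.
Total = 260×50 + 150×100 + 190×100 + 250×130 + 170×30 = 84600.

84600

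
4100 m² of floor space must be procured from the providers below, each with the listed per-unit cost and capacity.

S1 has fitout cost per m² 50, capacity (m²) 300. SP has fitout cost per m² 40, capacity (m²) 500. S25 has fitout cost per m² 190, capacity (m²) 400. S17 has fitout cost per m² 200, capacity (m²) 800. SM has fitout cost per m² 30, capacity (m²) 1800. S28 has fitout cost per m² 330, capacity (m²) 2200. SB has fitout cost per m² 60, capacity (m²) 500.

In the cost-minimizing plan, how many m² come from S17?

600

Fill from the cheapest provider first.
SM at 30: take all 1800 m² → 2300 still needed.
SP at 40: take all 500 m² → 1800 still needed.
Take 300 from S1 at 50 → need 1500 more.
SB (60): use full 500 → 1000 m² to go.
S25 at 190: take all 400 m² → 600 still needed.
Take 600 from S17 at 200 to finish.
S28: unused.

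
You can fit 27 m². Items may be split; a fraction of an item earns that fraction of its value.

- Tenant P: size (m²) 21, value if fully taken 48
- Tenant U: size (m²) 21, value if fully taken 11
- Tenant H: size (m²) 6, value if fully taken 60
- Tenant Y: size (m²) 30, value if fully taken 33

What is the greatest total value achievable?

Best value per unit of size first: Tenant H 60/6≈10, Tenant P 48/21≈2.29, Tenant Y 33/30≈1.1, Tenant U 11/21≈0.524.
All 6 m² of Tenant H fit (value 60) → 21 remain.
Take all of Tenant P (21 m², value 48) → 0 m² left.
Total value = 108.

108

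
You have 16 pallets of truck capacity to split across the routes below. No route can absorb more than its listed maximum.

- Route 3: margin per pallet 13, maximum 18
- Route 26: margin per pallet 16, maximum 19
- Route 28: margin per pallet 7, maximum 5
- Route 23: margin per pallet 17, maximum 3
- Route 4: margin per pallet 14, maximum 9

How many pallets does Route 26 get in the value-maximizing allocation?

13

Highest margin per pallet first: Route 23 17 > Route 26 16 > Route 4 14 > Route 3 13 > Route 28 7.
Route 23 takes 3 to reach its cap of 3 → 13 left.
Route 26: +13 (room for 19) → 13. Pool exhausted.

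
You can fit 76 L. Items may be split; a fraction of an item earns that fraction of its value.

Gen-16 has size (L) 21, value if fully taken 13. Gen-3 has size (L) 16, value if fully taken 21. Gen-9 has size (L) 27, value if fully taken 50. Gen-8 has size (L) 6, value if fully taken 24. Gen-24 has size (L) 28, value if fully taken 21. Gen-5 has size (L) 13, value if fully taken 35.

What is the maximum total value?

Best value per unit of size first: Gen-8 24/6≈4, Gen-5 35/13≈2.69, Gen-9 50/27≈1.85, Gen-3 21/16≈1.31, Gen-24 21/28≈0.75, Gen-16 13/21≈0.619.
Gen-8: take in full, 6 L for value 24 — 70 left.
Gen-5: take in full, 13 L for value 35 — 57 left.
All 27 L of Gen-9 fit (value 50) — 30 remain.
Gen-3: take in full, 16 L for value 21 — 14 left.
Fill the last 14 L with part of Gen-24: 14/28 of it earns 10.5.
Total value = 140.5.

140.5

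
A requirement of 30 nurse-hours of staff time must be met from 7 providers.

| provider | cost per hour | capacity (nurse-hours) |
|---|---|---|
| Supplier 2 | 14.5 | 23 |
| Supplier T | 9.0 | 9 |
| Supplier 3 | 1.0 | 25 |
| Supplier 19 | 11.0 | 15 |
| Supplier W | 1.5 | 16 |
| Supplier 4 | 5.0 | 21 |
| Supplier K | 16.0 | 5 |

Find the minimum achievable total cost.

32.5

Fill from the cheapest provider first.
Take 25 from Supplier 3 at 1.0 — need 5 more.
Supplier W (1.5): take the remaining 5 — done.
Supplier 4, Supplier T, Supplier 19, Supplier 2, Supplier K: unused.
Cost = 25×1.0 + 5×1.5 = 32.5.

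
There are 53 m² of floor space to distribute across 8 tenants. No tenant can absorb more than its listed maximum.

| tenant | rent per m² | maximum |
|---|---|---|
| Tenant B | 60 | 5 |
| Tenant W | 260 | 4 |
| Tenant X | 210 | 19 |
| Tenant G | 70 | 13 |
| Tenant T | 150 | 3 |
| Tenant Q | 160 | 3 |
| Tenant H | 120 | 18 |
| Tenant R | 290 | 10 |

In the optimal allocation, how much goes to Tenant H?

Highest rent per m² first: Tenant R 290 > Tenant W 260 > Tenant X 210 > Tenant Q 160 > Tenant T 150 > Tenant H 120 > Tenant G 70 > Tenant B 60.
Give Tenant R 10 to hit its cap of 10 ; 43 left.
Tenant W: +4 to 4 (cap) ; 39 left.
Tenant X takes 19 to reach its cap of 19 ; 20 left.
Tenant Q: +3 to 3 (cap) ; 17 left.
Tenant T takes 3 to reach its cap of 3 ; 14 left.
Only 14 left; Tenant H takes them to reach 14.

14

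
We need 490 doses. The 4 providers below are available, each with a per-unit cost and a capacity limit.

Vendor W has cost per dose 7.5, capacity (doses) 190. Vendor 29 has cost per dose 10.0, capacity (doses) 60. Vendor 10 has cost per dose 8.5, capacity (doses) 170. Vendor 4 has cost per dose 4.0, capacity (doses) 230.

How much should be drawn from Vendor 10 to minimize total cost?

70

Fill from the cheapest provider first.
Vendor 4 (4.0): use full 230 — 260 doses to go.
Vendor W (7.5): use full 190 — 70 doses to go.
Take 70 from Vendor 10 at 8.5 to finish.
Vendor 29: unused.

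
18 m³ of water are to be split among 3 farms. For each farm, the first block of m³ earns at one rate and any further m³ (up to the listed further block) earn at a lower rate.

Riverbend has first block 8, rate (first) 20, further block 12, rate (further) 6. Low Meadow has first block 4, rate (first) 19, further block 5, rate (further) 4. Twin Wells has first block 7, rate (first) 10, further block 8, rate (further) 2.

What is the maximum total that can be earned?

296

Order all 6 blocks by rate: Riverbend/first 20 > Low Meadow/first 19 > Twin Wells/first 10 > Riverbend/second 6 > Low Meadow/second 4 > Twin Wells/second 2.
Fill Riverbend first block (8 at 20) → 10 left.
Low Meadow/first (19): +4 → 6 left.
6 remain; put them into Twin Wells first at 10.
Total = 20×8 + 19×4 + 10×6 = 296.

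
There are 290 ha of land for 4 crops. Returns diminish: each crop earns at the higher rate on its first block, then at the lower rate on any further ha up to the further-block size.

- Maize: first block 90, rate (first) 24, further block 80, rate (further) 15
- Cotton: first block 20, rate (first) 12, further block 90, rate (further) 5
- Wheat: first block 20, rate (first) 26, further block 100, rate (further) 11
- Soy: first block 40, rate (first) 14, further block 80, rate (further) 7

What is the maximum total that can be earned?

5120

Rank every tier by rate: Wheat/first 26 > Maize/first 24 > Maize/second 15 > Soy/first 14 > Cotton/first 12 > Wheat/second 11 > Soy/second 7 > Cotton/second 5.
Fill Wheat first block (20 at 26) → 270 left.
Fill Maize first block (90 at 24) → 180 left.
Maize second at 15: fill all 80 → 100 left.
Soy/first (14): +40 → 60 left.
Cotton/first (12): +20 → 40 left.
Wheat/second: +40 of 100 at 11; pool empty.
Total = 26×20 + 24×90 + 15×80 + 14×40 + 12×20 + 11×40 = 5120.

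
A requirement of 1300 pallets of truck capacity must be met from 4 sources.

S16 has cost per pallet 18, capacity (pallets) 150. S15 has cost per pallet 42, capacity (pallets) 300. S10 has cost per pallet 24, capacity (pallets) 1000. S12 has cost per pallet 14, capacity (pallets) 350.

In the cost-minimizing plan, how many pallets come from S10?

800

Cheapest first:
Take 350 from S12 at 14 → need 950 more.
S16 (18): use full 150 → 800 pallets to go.
S10 (24): take the remaining 800 → done.
S15: unused.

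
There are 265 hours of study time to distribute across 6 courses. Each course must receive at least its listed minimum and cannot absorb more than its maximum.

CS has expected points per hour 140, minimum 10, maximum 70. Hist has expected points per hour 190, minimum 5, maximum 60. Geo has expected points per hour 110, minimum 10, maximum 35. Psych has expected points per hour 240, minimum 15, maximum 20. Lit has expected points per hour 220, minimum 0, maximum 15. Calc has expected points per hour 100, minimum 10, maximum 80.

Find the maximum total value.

Meeting every minimum uses 10+5+10+15+0+10 = 50 hours, leaving 215.
Rank by expected points per hour: Psych 240 > Lit 220 > Hist 190 > CS 140 > Geo 110 > Calc 100.
Psych: +5 to 20 (cap) — 210 left.
Lit: +15 to 15 (cap) — 195 left.
Hist: +55 to 60 (cap) — 140 left.
CS takes 60 more to reach its cap of 70 — 80 left.
Geo takes 25 more to reach its cap of 35 — 55 left.
Only 55 left; Calc takes them to reach 65.
Total = 140×70 + 190×60 + 110×35 + 240×20 + 220×15 + 100×65 = 39650.

39650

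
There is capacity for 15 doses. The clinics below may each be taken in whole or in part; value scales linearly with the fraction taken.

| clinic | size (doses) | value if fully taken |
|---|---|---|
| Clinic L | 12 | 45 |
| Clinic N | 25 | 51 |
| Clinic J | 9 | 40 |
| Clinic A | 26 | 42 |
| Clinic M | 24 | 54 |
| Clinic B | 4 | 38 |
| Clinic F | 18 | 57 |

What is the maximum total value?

85.5

Sort by value density: Clinic B 38/4≈9.5, Clinic J 40/9≈4.44, Clinic L 45/12≈3.75, Clinic F 57/18≈3.17, Clinic M 54/24≈2.25, Clinic N 51/25≈2.04, Clinic A 42/26≈1.62.
All 4 doses of Clinic B fit (value 38) → 11 remain.
Take all of Clinic J (9 doses, value 40) → 2 doses left.
Fill the last 2 doses with part of Clinic L: 2/12 of it earns 7.5.
Total value = 85.5.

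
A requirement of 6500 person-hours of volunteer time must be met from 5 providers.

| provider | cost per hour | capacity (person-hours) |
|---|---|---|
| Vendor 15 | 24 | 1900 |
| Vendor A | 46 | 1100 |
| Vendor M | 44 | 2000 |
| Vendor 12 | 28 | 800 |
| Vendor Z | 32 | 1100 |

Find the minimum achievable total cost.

223400

Cheapest first:
Vendor 15 (24): use full 1900 — 4600 person-hours to go.
Vendor 12 at 28: take all 800 person-hours — 3800 still needed.
Take 1100 from Vendor Z at 32 — need 2700 more.
Take 2000 from Vendor M at 44 — need 700 more.
Vendor A (46): take the remaining 700 — done.
Cost = 1900×24 + 800×28 + 1100×32 + 2000×44 + 700×46 = 223400.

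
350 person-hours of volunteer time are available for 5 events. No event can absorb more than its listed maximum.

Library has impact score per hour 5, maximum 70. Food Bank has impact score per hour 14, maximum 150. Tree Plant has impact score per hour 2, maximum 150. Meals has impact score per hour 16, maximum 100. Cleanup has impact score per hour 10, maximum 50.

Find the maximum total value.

4450

Rank by impact score per hour: Meals 16 > Food Bank 14 > Cleanup 10 > Library 5 > Tree Plant 2.
Meals: +100 to 100 (cap) ; 250 left.
Food Bank: +150 to 150 (cap) ; 100 left.
Give Cleanup 50 to hit its cap of 50 ; 50 left.
Library has room for 70 but only 50 remain, so it gets 50.
Total = 5×50 + 14×150 + 16×100 + 10×50 = 4450.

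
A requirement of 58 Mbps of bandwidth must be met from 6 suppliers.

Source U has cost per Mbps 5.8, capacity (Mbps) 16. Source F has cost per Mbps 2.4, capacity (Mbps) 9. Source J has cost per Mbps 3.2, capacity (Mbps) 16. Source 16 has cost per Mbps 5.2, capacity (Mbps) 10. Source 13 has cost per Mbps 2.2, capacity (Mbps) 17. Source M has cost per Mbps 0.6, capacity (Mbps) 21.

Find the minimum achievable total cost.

106.8

Use suppliers in increasing cost order.
Source M (0.6): use full 21 ; 37 Mbps to go.
Take 17 from Source 13 at 2.2 ; need 20 more.
Source F at 2.4: take all 9 Mbps ; 11 still needed.
Source J at 3.2: take 11 of its 16 ; requirement met.
Source 16, Source U: unused.
Cost = 21×0.6 + 17×2.2 + 9×2.4 + 11×3.2 = 106.8.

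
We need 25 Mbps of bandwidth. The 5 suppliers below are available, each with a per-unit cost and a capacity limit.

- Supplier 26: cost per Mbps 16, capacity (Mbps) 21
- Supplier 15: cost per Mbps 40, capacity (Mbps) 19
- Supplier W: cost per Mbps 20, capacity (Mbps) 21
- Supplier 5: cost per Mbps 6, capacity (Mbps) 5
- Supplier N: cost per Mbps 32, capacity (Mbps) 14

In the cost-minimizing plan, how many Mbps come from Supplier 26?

20

Fill from the cheapest supplier first.
Take 5 from Supplier 5 at 6 → need 20 more.
Supplier 26 at 16: take 20 of its 21 → requirement met.
Supplier W, Supplier N, Supplier 15: unused.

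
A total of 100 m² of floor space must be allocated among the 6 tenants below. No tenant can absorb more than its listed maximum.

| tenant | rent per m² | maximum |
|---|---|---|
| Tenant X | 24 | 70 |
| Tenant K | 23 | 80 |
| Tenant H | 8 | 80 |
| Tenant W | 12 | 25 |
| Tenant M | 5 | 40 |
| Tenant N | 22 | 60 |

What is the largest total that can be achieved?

2370

Order the tenants by rent per m²: Tenant X 24 > Tenant K 23 > Tenant N 22 > Tenant W 12 > Tenant H 8 > Tenant M 5.
Tenant X: +70 to 70 (cap) — 30 left.
Only 30 left; Tenant K takes them to reach 30.
Total = 24×70 + 23×30 = 2370.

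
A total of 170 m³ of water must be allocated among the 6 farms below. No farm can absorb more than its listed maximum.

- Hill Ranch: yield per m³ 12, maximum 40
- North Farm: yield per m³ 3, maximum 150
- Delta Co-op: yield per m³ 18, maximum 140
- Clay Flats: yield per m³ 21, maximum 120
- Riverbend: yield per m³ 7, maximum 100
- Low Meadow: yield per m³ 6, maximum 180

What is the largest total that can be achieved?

3420

Highest yield per m³ first: Clay Flats 21 > Delta Co-op 18 > Hill Ranch 12 > Riverbend 7 > Low Meadow 6 > North Farm 3.
Clay Flats: +120 to 120 (cap) ; 50 left.
Delta Co-op has room for 140 but only 50 remain, so it gets 50.
Total = 18×50 + 21×120 = 3420.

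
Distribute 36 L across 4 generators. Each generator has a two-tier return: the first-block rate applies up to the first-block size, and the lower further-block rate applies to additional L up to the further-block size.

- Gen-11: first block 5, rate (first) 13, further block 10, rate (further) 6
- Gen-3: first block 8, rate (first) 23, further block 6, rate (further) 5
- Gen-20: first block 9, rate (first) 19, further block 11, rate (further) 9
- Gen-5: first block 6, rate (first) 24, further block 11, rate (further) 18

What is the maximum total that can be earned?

Treat each block as its own option and order by rate: Gen-5/T1 24 > Gen-3/T1 23 > Gen-20/T1 19 > Gen-5/T2 18 > Gen-11/T1 13 > Gen-20/T2 9 > Gen-11/T2 6 > Gen-3/T2 5.
Gen-5 T1 at 24: fill all 6 ; 30 left.
Gen-3/T1 (23): +8 ; 22 left.
Gen-20/T1 (19): +9 ; 13 left.
Gen-5 T2 at 18: fill all 11 ; 2 left.
2 remain; put them into Gen-11 T1 at 13.
Total = 24×6 + 23×8 + 19×9 + 18×11 + 13×2 = 723.

723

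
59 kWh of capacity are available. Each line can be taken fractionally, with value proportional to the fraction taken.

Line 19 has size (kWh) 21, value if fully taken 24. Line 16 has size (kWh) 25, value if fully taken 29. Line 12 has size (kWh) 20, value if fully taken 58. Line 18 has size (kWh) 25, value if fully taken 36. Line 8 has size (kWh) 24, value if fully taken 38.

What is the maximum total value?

117.6

Best value per unit of size first: Line 12 58/20≈2.9, Line 8 38/24≈1.58, Line 18 36/25≈1.44, Line 16 29/25≈1.16, Line 19 24/21≈1.14.
Line 12: take in full, 20 kWh for value 58 — 39 left.
All 24 kWh of Line 8 fit (value 38) — 15 remain.
15 kWh left: a 15/25 share of Line 18 gives 36×15/25 = 21.6.
Total value = 117.6.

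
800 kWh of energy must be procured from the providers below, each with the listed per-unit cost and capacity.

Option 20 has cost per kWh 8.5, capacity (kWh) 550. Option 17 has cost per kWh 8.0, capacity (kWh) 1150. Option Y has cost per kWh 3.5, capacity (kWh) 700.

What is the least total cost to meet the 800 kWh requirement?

Use providers in increasing cost order.
Option Y at 3.5: take all 700 kWh → 100 still needed.
Option 17 at 8.0: take 100 of its 1150 → requirement met.
Option 20: unused.
Cost = 700×3.5 + 100×8.0 = 3250.

3250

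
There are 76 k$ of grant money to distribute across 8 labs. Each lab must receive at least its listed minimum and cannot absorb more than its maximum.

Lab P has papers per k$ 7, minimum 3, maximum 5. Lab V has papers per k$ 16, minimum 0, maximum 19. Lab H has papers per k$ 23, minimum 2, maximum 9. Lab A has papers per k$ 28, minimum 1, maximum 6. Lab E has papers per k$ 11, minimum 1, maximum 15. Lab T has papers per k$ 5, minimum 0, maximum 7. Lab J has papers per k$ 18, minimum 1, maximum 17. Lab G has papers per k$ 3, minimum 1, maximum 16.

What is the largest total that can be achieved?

Meeting every minimum uses 3+0+2+1+1+0+1+1 = 9 k$, leaving 67.
Order the labs by papers per k$: Lab A 28 > Lab H 23 > Lab J 18 > Lab V 16 > Lab E 11 > Lab P 7 > Lab T 5 > Lab G 3.
Lab A takes 5 more to reach its cap of 6 ; 62 left.
Lab H: +7 to 9 (cap) ; 55 left.
Lab J takes 16 more to reach its cap of 17 ; 39 left.
Lab V: +19 to 19 (cap) ; 20 left.
Give Lab E 14 more to hit its cap of 15 ; 6 left.
Give Lab P 2 more to hit its cap of 5 ; 4 left.
Only 4 left; Lab T takes them to reach 4.
Total = 7×5 + 16×19 + 23×9 + 28×6 + 11×15 + 5×4 + 18×17 + 3×1 = 1208.

1208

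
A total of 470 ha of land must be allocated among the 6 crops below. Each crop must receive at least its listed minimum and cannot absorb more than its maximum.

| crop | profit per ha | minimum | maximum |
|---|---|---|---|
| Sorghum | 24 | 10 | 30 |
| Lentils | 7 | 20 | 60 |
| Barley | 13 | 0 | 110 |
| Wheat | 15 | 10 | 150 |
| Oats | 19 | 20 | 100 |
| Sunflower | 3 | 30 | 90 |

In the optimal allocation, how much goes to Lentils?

Meeting every minimum uses 10+20+0+10+20+30 = 90 ha, leaving 380.
Rank by profit per ha: Sorghum 24 > Oats 19 > Wheat 15 > Barley 13 > Lentils 7 > Sunflower 3.
Sorghum: +20 to 30 (cap) ; 360 left.
Oats takes 80 more to reach its cap of 100 ; 280 left.
Wheat takes 140 more to reach its cap of 150 ; 140 left.
Barley: +110 to 110 (cap) ; 30 left.
Lentils: +30 (room for 40) → 50. Pool exhausted.

50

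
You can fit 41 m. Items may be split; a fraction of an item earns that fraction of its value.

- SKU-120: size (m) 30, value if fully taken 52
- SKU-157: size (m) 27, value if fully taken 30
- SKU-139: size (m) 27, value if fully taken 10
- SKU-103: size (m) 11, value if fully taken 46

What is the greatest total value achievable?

Sort by value density: SKU-103 46/11≈4.18, SKU-120 52/30≈1.73, SKU-157 30/27≈1.11, SKU-139 10/27≈0.37.
Take all of SKU-103 (11 m, value 46) — 30 m left.
Take all of SKU-120 (30 m, value 52) — 0 m left.
Total value = 98.

98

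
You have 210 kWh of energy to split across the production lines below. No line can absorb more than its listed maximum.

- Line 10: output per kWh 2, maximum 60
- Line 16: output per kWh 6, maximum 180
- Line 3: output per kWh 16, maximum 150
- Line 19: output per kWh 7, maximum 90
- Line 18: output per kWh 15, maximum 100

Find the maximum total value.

Rank by output per kWh: Line 3 16 > Line 18 15 > Line 19 7 > Line 16 6 > Line 10 2.
Line 3 takes 150 to reach its cap of 150 → 60 left.
Line 18 has room for 100 but only 60 remain, so it gets 60.
Total = 16×150 + 15×60 = 3300.

3300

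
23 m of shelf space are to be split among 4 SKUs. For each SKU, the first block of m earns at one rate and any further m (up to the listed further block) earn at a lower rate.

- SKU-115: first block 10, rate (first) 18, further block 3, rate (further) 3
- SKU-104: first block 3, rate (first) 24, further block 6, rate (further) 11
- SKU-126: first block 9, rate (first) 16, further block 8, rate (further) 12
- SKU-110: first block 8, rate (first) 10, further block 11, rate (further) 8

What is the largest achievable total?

Rank every tier by rate: SKU-104/first 24 > SKU-115/first 18 > SKU-126/first 16 > SKU-126/second 12 > SKU-104/second 11 > SKU-110/first 10 > SKU-110/second 8 > SKU-115/second 3.
SKU-104 first at 24: fill all 3 → 20 left.
SKU-115/first (18): +10 → 10 left.
SKU-126 first at 16: fill all 9 → 1 left.
SKU-126 second at 12: only 1 left, fill 1.
Total = 24×3 + 18×10 + 16×9 + 12×1 = 408.

408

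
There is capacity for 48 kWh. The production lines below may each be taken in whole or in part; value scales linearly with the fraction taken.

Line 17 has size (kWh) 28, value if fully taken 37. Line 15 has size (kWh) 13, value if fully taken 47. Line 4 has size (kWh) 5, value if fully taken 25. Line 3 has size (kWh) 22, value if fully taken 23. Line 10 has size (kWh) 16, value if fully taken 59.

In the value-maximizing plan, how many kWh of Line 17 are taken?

14

Sort by value density: Line 4 25/5≈5, Line 10 59/16≈3.69, Line 15 47/13≈3.62, Line 17 37/28≈1.32, Line 3 23/22≈1.05.
Take all of Line 4 (5 kWh, value 25) → 43 kWh left.
Take all of Line 10 (16 kWh, value 59) → 27 kWh left.
Line 15: take in full, 13 kWh for value 47 → 14 left.
Fill the last 14 kWh with part of Line 17: 14/28 of it earns 18.5.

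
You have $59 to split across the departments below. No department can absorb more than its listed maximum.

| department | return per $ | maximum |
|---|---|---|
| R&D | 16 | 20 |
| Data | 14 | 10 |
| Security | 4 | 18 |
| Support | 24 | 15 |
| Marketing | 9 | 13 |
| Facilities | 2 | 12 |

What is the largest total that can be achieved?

Rank by return per $: Support 24 > R&D 16 > Data 14 > Marketing 9 > Security 4 > Facilities 2.
Support takes 15 to reach its cap of 15 — 44 left.
R&D: +20 to 20 (cap) — 24 left.
Data: +10 to 10 (cap) — 14 left.
Give Marketing 13 to hit its cap of 13 — 1 left.
Only 1 left; Security takes them to reach 1.
Total = 16×20 + 14×10 + 4×1 + 24×15 + 9×13 = 941.

941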